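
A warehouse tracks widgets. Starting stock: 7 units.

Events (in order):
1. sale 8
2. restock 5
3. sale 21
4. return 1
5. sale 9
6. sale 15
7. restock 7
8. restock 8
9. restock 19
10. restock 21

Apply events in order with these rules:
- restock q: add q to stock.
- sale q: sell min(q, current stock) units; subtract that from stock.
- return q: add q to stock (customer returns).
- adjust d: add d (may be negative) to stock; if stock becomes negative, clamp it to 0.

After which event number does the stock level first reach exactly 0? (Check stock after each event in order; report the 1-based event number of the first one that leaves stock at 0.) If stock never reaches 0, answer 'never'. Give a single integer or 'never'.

Answer: 1

Derivation:
Processing events:
Start: stock = 7
  Event 1 (sale 8): sell min(8,7)=7. stock: 7 - 7 = 0. total_sold = 7
  Event 2 (restock 5): 0 + 5 = 5
  Event 3 (sale 21): sell min(21,5)=5. stock: 5 - 5 = 0. total_sold = 12
  Event 4 (return 1): 0 + 1 = 1
  Event 5 (sale 9): sell min(9,1)=1. stock: 1 - 1 = 0. total_sold = 13
  Event 6 (sale 15): sell min(15,0)=0. stock: 0 - 0 = 0. total_sold = 13
  Event 7 (restock 7): 0 + 7 = 7
  Event 8 (restock 8): 7 + 8 = 15
  Event 9 (restock 19): 15 + 19 = 34
  Event 10 (restock 21): 34 + 21 = 55
Final: stock = 55, total_sold = 13

First zero at event 1.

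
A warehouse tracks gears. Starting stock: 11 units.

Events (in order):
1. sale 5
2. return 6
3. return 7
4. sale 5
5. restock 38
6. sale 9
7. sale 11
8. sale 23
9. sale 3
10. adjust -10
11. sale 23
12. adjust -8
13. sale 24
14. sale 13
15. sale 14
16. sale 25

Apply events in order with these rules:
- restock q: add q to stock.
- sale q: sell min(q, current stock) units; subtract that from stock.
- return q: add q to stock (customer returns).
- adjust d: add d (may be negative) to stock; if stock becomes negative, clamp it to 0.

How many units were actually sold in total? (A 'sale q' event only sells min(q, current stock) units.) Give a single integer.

Answer: 56

Derivation:
Processing events:
Start: stock = 11
  Event 1 (sale 5): sell min(5,11)=5. stock: 11 - 5 = 6. total_sold = 5
  Event 2 (return 6): 6 + 6 = 12
  Event 3 (return 7): 12 + 7 = 19
  Event 4 (sale 5): sell min(5,19)=5. stock: 19 - 5 = 14. total_sold = 10
  Event 5 (restock 38): 14 + 38 = 52
  Event 6 (sale 9): sell min(9,52)=9. stock: 52 - 9 = 43. total_sold = 19
  Event 7 (sale 11): sell min(11,43)=11. stock: 43 - 11 = 32. total_sold = 30
  Event 8 (sale 23): sell min(23,32)=23. stock: 32 - 23 = 9. total_sold = 53
  Event 9 (sale 3): sell min(3,9)=3. stock: 9 - 3 = 6. total_sold = 56
  Event 10 (adjust -10): 6 + -10 = 0 (clamped to 0)
  Event 11 (sale 23): sell min(23,0)=0. stock: 0 - 0 = 0. total_sold = 56
  Event 12 (adjust -8): 0 + -8 = 0 (clamped to 0)
  Event 13 (sale 24): sell min(24,0)=0. stock: 0 - 0 = 0. total_sold = 56
  Event 14 (sale 13): sell min(13,0)=0. stock: 0 - 0 = 0. total_sold = 56
  Event 15 (sale 14): sell min(14,0)=0. stock: 0 - 0 = 0. total_sold = 56
  Event 16 (sale 25): sell min(25,0)=0. stock: 0 - 0 = 0. total_sold = 56
Final: stock = 0, total_sold = 56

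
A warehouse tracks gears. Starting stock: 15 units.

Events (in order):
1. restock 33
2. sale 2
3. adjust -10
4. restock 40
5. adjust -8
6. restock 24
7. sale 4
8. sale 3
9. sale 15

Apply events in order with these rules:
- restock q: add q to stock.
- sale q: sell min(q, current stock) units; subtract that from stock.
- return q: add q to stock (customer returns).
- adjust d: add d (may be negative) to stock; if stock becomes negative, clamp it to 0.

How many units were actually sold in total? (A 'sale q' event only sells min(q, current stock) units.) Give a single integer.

Answer: 24

Derivation:
Processing events:
Start: stock = 15
  Event 1 (restock 33): 15 + 33 = 48
  Event 2 (sale 2): sell min(2,48)=2. stock: 48 - 2 = 46. total_sold = 2
  Event 3 (adjust -10): 46 + -10 = 36
  Event 4 (restock 40): 36 + 40 = 76
  Event 5 (adjust -8): 76 + -8 = 68
  Event 6 (restock 24): 68 + 24 = 92
  Event 7 (sale 4): sell min(4,92)=4. stock: 92 - 4 = 88. total_sold = 6
  Event 8 (sale 3): sell min(3,88)=3. stock: 88 - 3 = 85. total_sold = 9
  Event 9 (sale 15): sell min(15,85)=15. stock: 85 - 15 = 70. total_sold = 24
Final: stock = 70, total_sold = 24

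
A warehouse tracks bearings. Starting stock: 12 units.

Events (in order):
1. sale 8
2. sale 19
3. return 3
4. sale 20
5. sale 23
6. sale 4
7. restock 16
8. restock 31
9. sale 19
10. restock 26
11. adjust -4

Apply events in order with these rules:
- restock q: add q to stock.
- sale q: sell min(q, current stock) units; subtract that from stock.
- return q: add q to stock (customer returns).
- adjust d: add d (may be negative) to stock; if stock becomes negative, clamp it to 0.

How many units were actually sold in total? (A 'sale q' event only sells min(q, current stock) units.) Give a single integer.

Processing events:
Start: stock = 12
  Event 1 (sale 8): sell min(8,12)=8. stock: 12 - 8 = 4. total_sold = 8
  Event 2 (sale 19): sell min(19,4)=4. stock: 4 - 4 = 0. total_sold = 12
  Event 3 (return 3): 0 + 3 = 3
  Event 4 (sale 20): sell min(20,3)=3. stock: 3 - 3 = 0. total_sold = 15
  Event 5 (sale 23): sell min(23,0)=0. stock: 0 - 0 = 0. total_sold = 15
  Event 6 (sale 4): sell min(4,0)=0. stock: 0 - 0 = 0. total_sold = 15
  Event 7 (restock 16): 0 + 16 = 16
  Event 8 (restock 31): 16 + 31 = 47
  Event 9 (sale 19): sell min(19,47)=19. stock: 47 - 19 = 28. total_sold = 34
  Event 10 (restock 26): 28 + 26 = 54
  Event 11 (adjust -4): 54 + -4 = 50
Final: stock = 50, total_sold = 34

Answer: 34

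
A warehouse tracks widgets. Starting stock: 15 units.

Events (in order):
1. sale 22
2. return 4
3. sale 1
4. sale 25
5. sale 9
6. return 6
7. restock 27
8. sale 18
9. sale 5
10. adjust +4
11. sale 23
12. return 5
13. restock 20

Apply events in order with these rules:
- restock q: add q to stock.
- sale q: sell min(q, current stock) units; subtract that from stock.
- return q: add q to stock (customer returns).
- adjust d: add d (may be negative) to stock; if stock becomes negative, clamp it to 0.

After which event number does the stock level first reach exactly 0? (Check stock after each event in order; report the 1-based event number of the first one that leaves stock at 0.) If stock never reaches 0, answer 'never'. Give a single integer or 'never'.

Processing events:
Start: stock = 15
  Event 1 (sale 22): sell min(22,15)=15. stock: 15 - 15 = 0. total_sold = 15
  Event 2 (return 4): 0 + 4 = 4
  Event 3 (sale 1): sell min(1,4)=1. stock: 4 - 1 = 3. total_sold = 16
  Event 4 (sale 25): sell min(25,3)=3. stock: 3 - 3 = 0. total_sold = 19
  Event 5 (sale 9): sell min(9,0)=0. stock: 0 - 0 = 0. total_sold = 19
  Event 6 (return 6): 0 + 6 = 6
  Event 7 (restock 27): 6 + 27 = 33
  Event 8 (sale 18): sell min(18,33)=18. stock: 33 - 18 = 15. total_sold = 37
  Event 9 (sale 5): sell min(5,15)=5. stock: 15 - 5 = 10. total_sold = 42
  Event 10 (adjust +4): 10 + 4 = 14
  Event 11 (sale 23): sell min(23,14)=14. stock: 14 - 14 = 0. total_sold = 56
  Event 12 (return 5): 0 + 5 = 5
  Event 13 (restock 20): 5 + 20 = 25
Final: stock = 25, total_sold = 56

First zero at event 1.

Answer: 1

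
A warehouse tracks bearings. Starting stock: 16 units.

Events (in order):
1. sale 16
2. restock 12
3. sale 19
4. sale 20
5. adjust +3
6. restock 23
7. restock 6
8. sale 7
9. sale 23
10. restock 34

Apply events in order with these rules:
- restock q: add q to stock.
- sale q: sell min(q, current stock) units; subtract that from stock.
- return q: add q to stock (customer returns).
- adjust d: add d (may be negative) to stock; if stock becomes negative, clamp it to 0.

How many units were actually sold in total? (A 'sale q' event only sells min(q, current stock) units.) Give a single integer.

Processing events:
Start: stock = 16
  Event 1 (sale 16): sell min(16,16)=16. stock: 16 - 16 = 0. total_sold = 16
  Event 2 (restock 12): 0 + 12 = 12
  Event 3 (sale 19): sell min(19,12)=12. stock: 12 - 12 = 0. total_sold = 28
  Event 4 (sale 20): sell min(20,0)=0. stock: 0 - 0 = 0. total_sold = 28
  Event 5 (adjust +3): 0 + 3 = 3
  Event 6 (restock 23): 3 + 23 = 26
  Event 7 (restock 6): 26 + 6 = 32
  Event 8 (sale 7): sell min(7,32)=7. stock: 32 - 7 = 25. total_sold = 35
  Event 9 (sale 23): sell min(23,25)=23. stock: 25 - 23 = 2. total_sold = 58
  Event 10 (restock 34): 2 + 34 = 36
Final: stock = 36, total_sold = 58

Answer: 58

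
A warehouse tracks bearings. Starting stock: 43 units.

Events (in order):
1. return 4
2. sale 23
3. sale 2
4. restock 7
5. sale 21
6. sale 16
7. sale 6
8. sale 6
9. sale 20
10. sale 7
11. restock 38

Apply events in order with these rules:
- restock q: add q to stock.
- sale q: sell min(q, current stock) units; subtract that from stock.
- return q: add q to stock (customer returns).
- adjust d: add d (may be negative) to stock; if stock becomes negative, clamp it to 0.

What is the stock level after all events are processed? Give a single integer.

Answer: 38

Derivation:
Processing events:
Start: stock = 43
  Event 1 (return 4): 43 + 4 = 47
  Event 2 (sale 23): sell min(23,47)=23. stock: 47 - 23 = 24. total_sold = 23
  Event 3 (sale 2): sell min(2,24)=2. stock: 24 - 2 = 22. total_sold = 25
  Event 4 (restock 7): 22 + 7 = 29
  Event 5 (sale 21): sell min(21,29)=21. stock: 29 - 21 = 8. total_sold = 46
  Event 6 (sale 16): sell min(16,8)=8. stock: 8 - 8 = 0. total_sold = 54
  Event 7 (sale 6): sell min(6,0)=0. stock: 0 - 0 = 0. total_sold = 54
  Event 8 (sale 6): sell min(6,0)=0. stock: 0 - 0 = 0. total_sold = 54
  Event 9 (sale 20): sell min(20,0)=0. stock: 0 - 0 = 0. total_sold = 54
  Event 10 (sale 7): sell min(7,0)=0. stock: 0 - 0 = 0. total_sold = 54
  Event 11 (restock 38): 0 + 38 = 38
Final: stock = 38, total_sold = 54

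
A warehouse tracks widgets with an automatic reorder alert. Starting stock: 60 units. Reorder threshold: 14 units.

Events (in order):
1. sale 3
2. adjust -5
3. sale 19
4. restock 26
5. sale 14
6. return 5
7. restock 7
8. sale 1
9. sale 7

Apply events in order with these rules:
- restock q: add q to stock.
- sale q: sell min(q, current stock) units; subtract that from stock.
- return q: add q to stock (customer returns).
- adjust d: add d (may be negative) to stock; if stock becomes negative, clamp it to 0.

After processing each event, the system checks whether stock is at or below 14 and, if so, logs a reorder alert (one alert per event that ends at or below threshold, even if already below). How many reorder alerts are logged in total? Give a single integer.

Processing events:
Start: stock = 60
  Event 1 (sale 3): sell min(3,60)=3. stock: 60 - 3 = 57. total_sold = 3
  Event 2 (adjust -5): 57 + -5 = 52
  Event 3 (sale 19): sell min(19,52)=19. stock: 52 - 19 = 33. total_sold = 22
  Event 4 (restock 26): 33 + 26 = 59
  Event 5 (sale 14): sell min(14,59)=14. stock: 59 - 14 = 45. total_sold = 36
  Event 6 (return 5): 45 + 5 = 50
  Event 7 (restock 7): 50 + 7 = 57
  Event 8 (sale 1): sell min(1,57)=1. stock: 57 - 1 = 56. total_sold = 37
  Event 9 (sale 7): sell min(7,56)=7. stock: 56 - 7 = 49. total_sold = 44
Final: stock = 49, total_sold = 44

Checking against threshold 14:
  After event 1: stock=57 > 14
  After event 2: stock=52 > 14
  After event 3: stock=33 > 14
  After event 4: stock=59 > 14
  After event 5: stock=45 > 14
  After event 6: stock=50 > 14
  After event 7: stock=57 > 14
  After event 8: stock=56 > 14
  After event 9: stock=49 > 14
Alert events: []. Count = 0

Answer: 0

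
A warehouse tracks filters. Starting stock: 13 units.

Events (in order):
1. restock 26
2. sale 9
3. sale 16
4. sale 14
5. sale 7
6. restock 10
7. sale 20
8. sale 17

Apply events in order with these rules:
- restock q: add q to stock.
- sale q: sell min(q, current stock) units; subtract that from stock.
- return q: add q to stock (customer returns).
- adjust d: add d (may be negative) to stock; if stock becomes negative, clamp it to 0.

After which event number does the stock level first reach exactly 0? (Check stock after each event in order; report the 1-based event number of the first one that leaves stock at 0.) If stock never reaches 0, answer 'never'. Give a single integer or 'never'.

Answer: 4

Derivation:
Processing events:
Start: stock = 13
  Event 1 (restock 26): 13 + 26 = 39
  Event 2 (sale 9): sell min(9,39)=9. stock: 39 - 9 = 30. total_sold = 9
  Event 3 (sale 16): sell min(16,30)=16. stock: 30 - 16 = 14. total_sold = 25
  Event 4 (sale 14): sell min(14,14)=14. stock: 14 - 14 = 0. total_sold = 39
  Event 5 (sale 7): sell min(7,0)=0. stock: 0 - 0 = 0. total_sold = 39
  Event 6 (restock 10): 0 + 10 = 10
  Event 7 (sale 20): sell min(20,10)=10. stock: 10 - 10 = 0. total_sold = 49
  Event 8 (sale 17): sell min(17,0)=0. stock: 0 - 0 = 0. total_sold = 49
Final: stock = 0, total_sold = 49

First zero at event 4.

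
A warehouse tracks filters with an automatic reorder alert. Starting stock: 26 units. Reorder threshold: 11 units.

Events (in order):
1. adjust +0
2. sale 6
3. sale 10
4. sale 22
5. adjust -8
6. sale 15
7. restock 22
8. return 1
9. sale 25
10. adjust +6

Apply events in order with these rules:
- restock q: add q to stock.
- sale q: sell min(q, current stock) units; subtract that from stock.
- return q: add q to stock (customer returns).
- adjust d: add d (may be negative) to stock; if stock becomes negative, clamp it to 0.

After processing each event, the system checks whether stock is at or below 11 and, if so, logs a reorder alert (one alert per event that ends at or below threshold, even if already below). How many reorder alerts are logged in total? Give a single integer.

Answer: 6

Derivation:
Processing events:
Start: stock = 26
  Event 1 (adjust +0): 26 + 0 = 26
  Event 2 (sale 6): sell min(6,26)=6. stock: 26 - 6 = 20. total_sold = 6
  Event 3 (sale 10): sell min(10,20)=10. stock: 20 - 10 = 10. total_sold = 16
  Event 4 (sale 22): sell min(22,10)=10. stock: 10 - 10 = 0. total_sold = 26
  Event 5 (adjust -8): 0 + -8 = 0 (clamped to 0)
  Event 6 (sale 15): sell min(15,0)=0. stock: 0 - 0 = 0. total_sold = 26
  Event 7 (restock 22): 0 + 22 = 22
  Event 8 (return 1): 22 + 1 = 23
  Event 9 (sale 25): sell min(25,23)=23. stock: 23 - 23 = 0. total_sold = 49
  Event 10 (adjust +6): 0 + 6 = 6
Final: stock = 6, total_sold = 49

Checking against threshold 11:
  After event 1: stock=26 > 11
  After event 2: stock=20 > 11
  After event 3: stock=10 <= 11 -> ALERT
  After event 4: stock=0 <= 11 -> ALERT
  After event 5: stock=0 <= 11 -> ALERT
  After event 6: stock=0 <= 11 -> ALERT
  After event 7: stock=22 > 11
  After event 8: stock=23 > 11
  After event 9: stock=0 <= 11 -> ALERT
  After event 10: stock=6 <= 11 -> ALERT
Alert events: [3, 4, 5, 6, 9, 10]. Count = 6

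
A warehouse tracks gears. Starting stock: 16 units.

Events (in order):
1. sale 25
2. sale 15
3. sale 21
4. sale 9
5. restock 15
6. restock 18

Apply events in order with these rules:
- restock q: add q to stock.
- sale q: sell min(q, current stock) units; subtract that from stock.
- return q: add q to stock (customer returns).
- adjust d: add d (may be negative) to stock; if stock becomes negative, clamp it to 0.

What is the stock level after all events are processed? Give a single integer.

Processing events:
Start: stock = 16
  Event 1 (sale 25): sell min(25,16)=16. stock: 16 - 16 = 0. total_sold = 16
  Event 2 (sale 15): sell min(15,0)=0. stock: 0 - 0 = 0. total_sold = 16
  Event 3 (sale 21): sell min(21,0)=0. stock: 0 - 0 = 0. total_sold = 16
  Event 4 (sale 9): sell min(9,0)=0. stock: 0 - 0 = 0. total_sold = 16
  Event 5 (restock 15): 0 + 15 = 15
  Event 6 (restock 18): 15 + 18 = 33
Final: stock = 33, total_sold = 16

Answer: 33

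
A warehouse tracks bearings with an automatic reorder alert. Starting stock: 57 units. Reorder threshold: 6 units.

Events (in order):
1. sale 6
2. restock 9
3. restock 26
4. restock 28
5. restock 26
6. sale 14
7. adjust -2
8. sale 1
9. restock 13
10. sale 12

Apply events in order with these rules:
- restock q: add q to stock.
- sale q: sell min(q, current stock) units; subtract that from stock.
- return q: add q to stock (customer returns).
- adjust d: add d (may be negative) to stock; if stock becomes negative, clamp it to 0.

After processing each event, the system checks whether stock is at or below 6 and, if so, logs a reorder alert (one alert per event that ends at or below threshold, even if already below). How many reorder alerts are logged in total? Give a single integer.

Answer: 0

Derivation:
Processing events:
Start: stock = 57
  Event 1 (sale 6): sell min(6,57)=6. stock: 57 - 6 = 51. total_sold = 6
  Event 2 (restock 9): 51 + 9 = 60
  Event 3 (restock 26): 60 + 26 = 86
  Event 4 (restock 28): 86 + 28 = 114
  Event 5 (restock 26): 114 + 26 = 140
  Event 6 (sale 14): sell min(14,140)=14. stock: 140 - 14 = 126. total_sold = 20
  Event 7 (adjust -2): 126 + -2 = 124
  Event 8 (sale 1): sell min(1,124)=1. stock: 124 - 1 = 123. total_sold = 21
  Event 9 (restock 13): 123 + 13 = 136
  Event 10 (sale 12): sell min(12,136)=12. stock: 136 - 12 = 124. total_sold = 33
Final: stock = 124, total_sold = 33

Checking against threshold 6:
  After event 1: stock=51 > 6
  After event 2: stock=60 > 6
  After event 3: stock=86 > 6
  After event 4: stock=114 > 6
  After event 5: stock=140 > 6
  After event 6: stock=126 > 6
  After event 7: stock=124 > 6
  After event 8: stock=123 > 6
  After event 9: stock=136 > 6
  After event 10: stock=124 > 6
Alert events: []. Count = 0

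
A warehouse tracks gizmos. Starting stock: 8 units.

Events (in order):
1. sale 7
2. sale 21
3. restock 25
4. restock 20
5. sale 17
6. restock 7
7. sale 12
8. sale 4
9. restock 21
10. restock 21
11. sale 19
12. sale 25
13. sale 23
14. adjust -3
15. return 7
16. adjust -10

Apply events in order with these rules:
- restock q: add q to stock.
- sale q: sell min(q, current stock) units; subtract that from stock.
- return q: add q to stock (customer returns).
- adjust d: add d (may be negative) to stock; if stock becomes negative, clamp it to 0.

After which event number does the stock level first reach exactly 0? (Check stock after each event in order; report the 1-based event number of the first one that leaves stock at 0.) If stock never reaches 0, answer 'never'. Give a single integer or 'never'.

Answer: 2

Derivation:
Processing events:
Start: stock = 8
  Event 1 (sale 7): sell min(7,8)=7. stock: 8 - 7 = 1. total_sold = 7
  Event 2 (sale 21): sell min(21,1)=1. stock: 1 - 1 = 0. total_sold = 8
  Event 3 (restock 25): 0 + 25 = 25
  Event 4 (restock 20): 25 + 20 = 45
  Event 5 (sale 17): sell min(17,45)=17. stock: 45 - 17 = 28. total_sold = 25
  Event 6 (restock 7): 28 + 7 = 35
  Event 7 (sale 12): sell min(12,35)=12. stock: 35 - 12 = 23. total_sold = 37
  Event 8 (sale 4): sell min(4,23)=4. stock: 23 - 4 = 19. total_sold = 41
  Event 9 (restock 21): 19 + 21 = 40
  Event 10 (restock 21): 40 + 21 = 61
  Event 11 (sale 19): sell min(19,61)=19. stock: 61 - 19 = 42. total_sold = 60
  Event 12 (sale 25): sell min(25,42)=25. stock: 42 - 25 = 17. total_sold = 85
  Event 13 (sale 23): sell min(23,17)=17. stock: 17 - 17 = 0. total_sold = 102
  Event 14 (adjust -3): 0 + -3 = 0 (clamped to 0)
  Event 15 (return 7): 0 + 7 = 7
  Event 16 (adjust -10): 7 + -10 = 0 (clamped to 0)
Final: stock = 0, total_sold = 102

First zero at event 2.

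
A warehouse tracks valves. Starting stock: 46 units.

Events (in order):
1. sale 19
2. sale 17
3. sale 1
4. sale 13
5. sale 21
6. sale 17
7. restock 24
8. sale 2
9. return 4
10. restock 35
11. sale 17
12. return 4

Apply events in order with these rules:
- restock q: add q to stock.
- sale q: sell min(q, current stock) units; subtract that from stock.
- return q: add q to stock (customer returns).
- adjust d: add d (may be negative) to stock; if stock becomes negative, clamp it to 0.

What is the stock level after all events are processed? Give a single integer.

Processing events:
Start: stock = 46
  Event 1 (sale 19): sell min(19,46)=19. stock: 46 - 19 = 27. total_sold = 19
  Event 2 (sale 17): sell min(17,27)=17. stock: 27 - 17 = 10. total_sold = 36
  Event 3 (sale 1): sell min(1,10)=1. stock: 10 - 1 = 9. total_sold = 37
  Event 4 (sale 13): sell min(13,9)=9. stock: 9 - 9 = 0. total_sold = 46
  Event 5 (sale 21): sell min(21,0)=0. stock: 0 - 0 = 0. total_sold = 46
  Event 6 (sale 17): sell min(17,0)=0. stock: 0 - 0 = 0. total_sold = 46
  Event 7 (restock 24): 0 + 24 = 24
  Event 8 (sale 2): sell min(2,24)=2. stock: 24 - 2 = 22. total_sold = 48
  Event 9 (return 4): 22 + 4 = 26
  Event 10 (restock 35): 26 + 35 = 61
  Event 11 (sale 17): sell min(17,61)=17. stock: 61 - 17 = 44. total_sold = 65
  Event 12 (return 4): 44 + 4 = 48
Final: stock = 48, total_sold = 65

Answer: 48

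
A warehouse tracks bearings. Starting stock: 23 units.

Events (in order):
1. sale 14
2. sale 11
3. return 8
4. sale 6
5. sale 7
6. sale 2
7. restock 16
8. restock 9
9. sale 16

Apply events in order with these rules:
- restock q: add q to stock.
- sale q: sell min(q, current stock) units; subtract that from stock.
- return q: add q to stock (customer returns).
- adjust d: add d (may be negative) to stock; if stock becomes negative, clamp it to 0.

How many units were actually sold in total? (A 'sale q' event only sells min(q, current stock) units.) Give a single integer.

Answer: 47

Derivation:
Processing events:
Start: stock = 23
  Event 1 (sale 14): sell min(14,23)=14. stock: 23 - 14 = 9. total_sold = 14
  Event 2 (sale 11): sell min(11,9)=9. stock: 9 - 9 = 0. total_sold = 23
  Event 3 (return 8): 0 + 8 = 8
  Event 4 (sale 6): sell min(6,8)=6. stock: 8 - 6 = 2. total_sold = 29
  Event 5 (sale 7): sell min(7,2)=2. stock: 2 - 2 = 0. total_sold = 31
  Event 6 (sale 2): sell min(2,0)=0. stock: 0 - 0 = 0. total_sold = 31
  Event 7 (restock 16): 0 + 16 = 16
  Event 8 (restock 9): 16 + 9 = 25
  Event 9 (sale 16): sell min(16,25)=16. stock: 25 - 16 = 9. total_sold = 47
Final: stock = 9, total_sold = 47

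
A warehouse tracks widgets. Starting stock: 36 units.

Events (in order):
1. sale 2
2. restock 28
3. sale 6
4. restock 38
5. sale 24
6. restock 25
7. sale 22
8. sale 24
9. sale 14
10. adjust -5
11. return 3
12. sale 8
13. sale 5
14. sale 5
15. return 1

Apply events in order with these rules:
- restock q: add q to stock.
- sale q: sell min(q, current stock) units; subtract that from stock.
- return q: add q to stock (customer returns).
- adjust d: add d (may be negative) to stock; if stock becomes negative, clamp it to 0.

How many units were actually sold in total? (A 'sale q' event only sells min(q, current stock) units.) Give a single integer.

Processing events:
Start: stock = 36
  Event 1 (sale 2): sell min(2,36)=2. stock: 36 - 2 = 34. total_sold = 2
  Event 2 (restock 28): 34 + 28 = 62
  Event 3 (sale 6): sell min(6,62)=6. stock: 62 - 6 = 56. total_sold = 8
  Event 4 (restock 38): 56 + 38 = 94
  Event 5 (sale 24): sell min(24,94)=24. stock: 94 - 24 = 70. total_sold = 32
  Event 6 (restock 25): 70 + 25 = 95
  Event 7 (sale 22): sell min(22,95)=22. stock: 95 - 22 = 73. total_sold = 54
  Event 8 (sale 24): sell min(24,73)=24. stock: 73 - 24 = 49. total_sold = 78
  Event 9 (sale 14): sell min(14,49)=14. stock: 49 - 14 = 35. total_sold = 92
  Event 10 (adjust -5): 35 + -5 = 30
  Event 11 (return 3): 30 + 3 = 33
  Event 12 (sale 8): sell min(8,33)=8. stock: 33 - 8 = 25. total_sold = 100
  Event 13 (sale 5): sell min(5,25)=5. stock: 25 - 5 = 20. total_sold = 105
  Event 14 (sale 5): sell min(5,20)=5. stock: 20 - 5 = 15. total_sold = 110
  Event 15 (return 1): 15 + 1 = 16
Final: stock = 16, total_sold = 110

Answer: 110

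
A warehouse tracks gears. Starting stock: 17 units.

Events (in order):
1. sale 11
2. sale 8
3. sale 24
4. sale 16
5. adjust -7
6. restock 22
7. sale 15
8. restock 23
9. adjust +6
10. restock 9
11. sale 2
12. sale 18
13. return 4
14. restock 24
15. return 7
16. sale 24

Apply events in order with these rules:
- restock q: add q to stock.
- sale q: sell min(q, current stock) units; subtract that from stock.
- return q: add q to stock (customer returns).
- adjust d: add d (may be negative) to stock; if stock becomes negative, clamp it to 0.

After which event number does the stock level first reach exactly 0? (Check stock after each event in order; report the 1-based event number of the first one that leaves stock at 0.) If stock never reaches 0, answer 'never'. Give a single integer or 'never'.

Answer: 2

Derivation:
Processing events:
Start: stock = 17
  Event 1 (sale 11): sell min(11,17)=11. stock: 17 - 11 = 6. total_sold = 11
  Event 2 (sale 8): sell min(8,6)=6. stock: 6 - 6 = 0. total_sold = 17
  Event 3 (sale 24): sell min(24,0)=0. stock: 0 - 0 = 0. total_sold = 17
  Event 4 (sale 16): sell min(16,0)=0. stock: 0 - 0 = 0. total_sold = 17
  Event 5 (adjust -7): 0 + -7 = 0 (clamped to 0)
  Event 6 (restock 22): 0 + 22 = 22
  Event 7 (sale 15): sell min(15,22)=15. stock: 22 - 15 = 7. total_sold = 32
  Event 8 (restock 23): 7 + 23 = 30
  Event 9 (adjust +6): 30 + 6 = 36
  Event 10 (restock 9): 36 + 9 = 45
  Event 11 (sale 2): sell min(2,45)=2. stock: 45 - 2 = 43. total_sold = 34
  Event 12 (sale 18): sell min(18,43)=18. stock: 43 - 18 = 25. total_sold = 52
  Event 13 (return 4): 25 + 4 = 29
  Event 14 (restock 24): 29 + 24 = 53
  Event 15 (return 7): 53 + 7 = 60
  Event 16 (sale 24): sell min(24,60)=24. stock: 60 - 24 = 36. total_sold = 76
Final: stock = 36, total_sold = 76

First zero at event 2.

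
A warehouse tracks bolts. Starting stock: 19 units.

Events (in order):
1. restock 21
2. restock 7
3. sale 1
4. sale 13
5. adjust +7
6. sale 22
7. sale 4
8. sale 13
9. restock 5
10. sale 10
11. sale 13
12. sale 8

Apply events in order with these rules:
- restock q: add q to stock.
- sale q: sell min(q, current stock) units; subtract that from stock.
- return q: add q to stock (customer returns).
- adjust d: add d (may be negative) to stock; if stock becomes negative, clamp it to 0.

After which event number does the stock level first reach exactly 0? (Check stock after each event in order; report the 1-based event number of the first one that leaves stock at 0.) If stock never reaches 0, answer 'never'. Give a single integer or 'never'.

Answer: 10

Derivation:
Processing events:
Start: stock = 19
  Event 1 (restock 21): 19 + 21 = 40
  Event 2 (restock 7): 40 + 7 = 47
  Event 3 (sale 1): sell min(1,47)=1. stock: 47 - 1 = 46. total_sold = 1
  Event 4 (sale 13): sell min(13,46)=13. stock: 46 - 13 = 33. total_sold = 14
  Event 5 (adjust +7): 33 + 7 = 40
  Event 6 (sale 22): sell min(22,40)=22. stock: 40 - 22 = 18. total_sold = 36
  Event 7 (sale 4): sell min(4,18)=4. stock: 18 - 4 = 14. total_sold = 40
  Event 8 (sale 13): sell min(13,14)=13. stock: 14 - 13 = 1. total_sold = 53
  Event 9 (restock 5): 1 + 5 = 6
  Event 10 (sale 10): sell min(10,6)=6. stock: 6 - 6 = 0. total_sold = 59
  Event 11 (sale 13): sell min(13,0)=0. stock: 0 - 0 = 0. total_sold = 59
  Event 12 (sale 8): sell min(8,0)=0. stock: 0 - 0 = 0. total_sold = 59
Final: stock = 0, total_sold = 59

First zero at event 10.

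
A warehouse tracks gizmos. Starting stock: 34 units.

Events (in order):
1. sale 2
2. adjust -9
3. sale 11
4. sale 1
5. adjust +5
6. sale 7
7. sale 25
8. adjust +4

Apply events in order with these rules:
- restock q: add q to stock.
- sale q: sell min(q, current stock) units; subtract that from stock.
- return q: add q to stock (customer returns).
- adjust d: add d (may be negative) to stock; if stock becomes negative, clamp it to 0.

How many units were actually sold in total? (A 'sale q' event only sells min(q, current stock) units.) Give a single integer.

Answer: 30

Derivation:
Processing events:
Start: stock = 34
  Event 1 (sale 2): sell min(2,34)=2. stock: 34 - 2 = 32. total_sold = 2
  Event 2 (adjust -9): 32 + -9 = 23
  Event 3 (sale 11): sell min(11,23)=11. stock: 23 - 11 = 12. total_sold = 13
  Event 4 (sale 1): sell min(1,12)=1. stock: 12 - 1 = 11. total_sold = 14
  Event 5 (adjust +5): 11 + 5 = 16
  Event 6 (sale 7): sell min(7,16)=7. stock: 16 - 7 = 9. total_sold = 21
  Event 7 (sale 25): sell min(25,9)=9. stock: 9 - 9 = 0. total_sold = 30
  Event 8 (adjust +4): 0 + 4 = 4
Final: stock = 4, total_sold = 30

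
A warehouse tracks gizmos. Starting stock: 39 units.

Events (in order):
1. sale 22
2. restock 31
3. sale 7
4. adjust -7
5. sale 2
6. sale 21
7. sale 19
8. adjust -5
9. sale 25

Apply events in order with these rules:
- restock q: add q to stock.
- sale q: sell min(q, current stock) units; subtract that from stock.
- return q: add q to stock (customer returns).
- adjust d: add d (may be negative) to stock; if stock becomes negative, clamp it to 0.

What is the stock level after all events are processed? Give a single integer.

Answer: 0

Derivation:
Processing events:
Start: stock = 39
  Event 1 (sale 22): sell min(22,39)=22. stock: 39 - 22 = 17. total_sold = 22
  Event 2 (restock 31): 17 + 31 = 48
  Event 3 (sale 7): sell min(7,48)=7. stock: 48 - 7 = 41. total_sold = 29
  Event 4 (adjust -7): 41 + -7 = 34
  Event 5 (sale 2): sell min(2,34)=2. stock: 34 - 2 = 32. total_sold = 31
  Event 6 (sale 21): sell min(21,32)=21. stock: 32 - 21 = 11. total_sold = 52
  Event 7 (sale 19): sell min(19,11)=11. stock: 11 - 11 = 0. total_sold = 63
  Event 8 (adjust -5): 0 + -5 = 0 (clamped to 0)
  Event 9 (sale 25): sell min(25,0)=0. stock: 0 - 0 = 0. total_sold = 63
Final: stock = 0, total_sold = 63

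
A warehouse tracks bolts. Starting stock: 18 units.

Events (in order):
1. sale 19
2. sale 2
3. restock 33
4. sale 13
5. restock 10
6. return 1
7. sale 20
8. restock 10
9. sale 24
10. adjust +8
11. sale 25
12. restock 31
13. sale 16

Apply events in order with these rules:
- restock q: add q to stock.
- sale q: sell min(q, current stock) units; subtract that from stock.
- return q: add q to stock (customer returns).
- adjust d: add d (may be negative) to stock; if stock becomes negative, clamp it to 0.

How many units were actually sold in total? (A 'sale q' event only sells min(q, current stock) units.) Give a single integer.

Processing events:
Start: stock = 18
  Event 1 (sale 19): sell min(19,18)=18. stock: 18 - 18 = 0. total_sold = 18
  Event 2 (sale 2): sell min(2,0)=0. stock: 0 - 0 = 0. total_sold = 18
  Event 3 (restock 33): 0 + 33 = 33
  Event 4 (sale 13): sell min(13,33)=13. stock: 33 - 13 = 20. total_sold = 31
  Event 5 (restock 10): 20 + 10 = 30
  Event 6 (return 1): 30 + 1 = 31
  Event 7 (sale 20): sell min(20,31)=20. stock: 31 - 20 = 11. total_sold = 51
  Event 8 (restock 10): 11 + 10 = 21
  Event 9 (sale 24): sell min(24,21)=21. stock: 21 - 21 = 0. total_sold = 72
  Event 10 (adjust +8): 0 + 8 = 8
  Event 11 (sale 25): sell min(25,8)=8. stock: 8 - 8 = 0. total_sold = 80
  Event 12 (restock 31): 0 + 31 = 31
  Event 13 (sale 16): sell min(16,31)=16. stock: 31 - 16 = 15. total_sold = 96
Final: stock = 15, total_sold = 96

Answer: 96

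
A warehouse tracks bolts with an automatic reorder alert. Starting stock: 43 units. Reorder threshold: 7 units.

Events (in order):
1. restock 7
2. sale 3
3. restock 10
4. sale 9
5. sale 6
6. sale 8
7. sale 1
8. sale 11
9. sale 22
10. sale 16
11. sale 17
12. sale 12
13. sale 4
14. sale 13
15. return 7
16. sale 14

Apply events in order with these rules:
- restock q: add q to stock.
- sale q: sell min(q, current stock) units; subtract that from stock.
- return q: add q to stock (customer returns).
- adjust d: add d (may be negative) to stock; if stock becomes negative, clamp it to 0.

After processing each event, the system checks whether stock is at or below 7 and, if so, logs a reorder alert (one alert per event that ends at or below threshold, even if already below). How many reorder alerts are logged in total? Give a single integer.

Answer: 8

Derivation:
Processing events:
Start: stock = 43
  Event 1 (restock 7): 43 + 7 = 50
  Event 2 (sale 3): sell min(3,50)=3. stock: 50 - 3 = 47. total_sold = 3
  Event 3 (restock 10): 47 + 10 = 57
  Event 4 (sale 9): sell min(9,57)=9. stock: 57 - 9 = 48. total_sold = 12
  Event 5 (sale 6): sell min(6,48)=6. stock: 48 - 6 = 42. total_sold = 18
  Event 6 (sale 8): sell min(8,42)=8. stock: 42 - 8 = 34. total_sold = 26
  Event 7 (sale 1): sell min(1,34)=1. stock: 34 - 1 = 33. total_sold = 27
  Event 8 (sale 11): sell min(11,33)=11. stock: 33 - 11 = 22. total_sold = 38
  Event 9 (sale 22): sell min(22,22)=22. stock: 22 - 22 = 0. total_sold = 60
  Event 10 (sale 16): sell min(16,0)=0. stock: 0 - 0 = 0. total_sold = 60
  Event 11 (sale 17): sell min(17,0)=0. stock: 0 - 0 = 0. total_sold = 60
  Event 12 (sale 12): sell min(12,0)=0. stock: 0 - 0 = 0. total_sold = 60
  Event 13 (sale 4): sell min(4,0)=0. stock: 0 - 0 = 0. total_sold = 60
  Event 14 (sale 13): sell min(13,0)=0. stock: 0 - 0 = 0. total_sold = 60
  Event 15 (return 7): 0 + 7 = 7
  Event 16 (sale 14): sell min(14,7)=7. stock: 7 - 7 = 0. total_sold = 67
Final: stock = 0, total_sold = 67

Checking against threshold 7:
  After event 1: stock=50 > 7
  After event 2: stock=47 > 7
  After event 3: stock=57 > 7
  After event 4: stock=48 > 7
  After event 5: stock=42 > 7
  After event 6: stock=34 > 7
  After event 7: stock=33 > 7
  After event 8: stock=22 > 7
  After event 9: stock=0 <= 7 -> ALERT
  After event 10: stock=0 <= 7 -> ALERT
  After event 11: stock=0 <= 7 -> ALERT
  After event 12: stock=0 <= 7 -> ALERT
  After event 13: stock=0 <= 7 -> ALERT
  After event 14: stock=0 <= 7 -> ALERT
  After event 15: stock=7 <= 7 -> ALERT
  After event 16: stock=0 <= 7 -> ALERT
Alert events: [9, 10, 11, 12, 13, 14, 15, 16]. Count = 8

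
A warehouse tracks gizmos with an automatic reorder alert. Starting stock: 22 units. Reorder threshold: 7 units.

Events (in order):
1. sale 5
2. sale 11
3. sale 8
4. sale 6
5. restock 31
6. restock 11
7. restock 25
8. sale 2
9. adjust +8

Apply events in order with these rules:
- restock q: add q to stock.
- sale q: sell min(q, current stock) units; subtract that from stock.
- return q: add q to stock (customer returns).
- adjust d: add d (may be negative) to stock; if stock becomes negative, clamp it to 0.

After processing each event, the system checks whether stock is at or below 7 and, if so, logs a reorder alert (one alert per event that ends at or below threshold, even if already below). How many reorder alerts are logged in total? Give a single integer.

Processing events:
Start: stock = 22
  Event 1 (sale 5): sell min(5,22)=5. stock: 22 - 5 = 17. total_sold = 5
  Event 2 (sale 11): sell min(11,17)=11. stock: 17 - 11 = 6. total_sold = 16
  Event 3 (sale 8): sell min(8,6)=6. stock: 6 - 6 = 0. total_sold = 22
  Event 4 (sale 6): sell min(6,0)=0. stock: 0 - 0 = 0. total_sold = 22
  Event 5 (restock 31): 0 + 31 = 31
  Event 6 (restock 11): 31 + 11 = 42
  Event 7 (restock 25): 42 + 25 = 67
  Event 8 (sale 2): sell min(2,67)=2. stock: 67 - 2 = 65. total_sold = 24
  Event 9 (adjust +8): 65 + 8 = 73
Final: stock = 73, total_sold = 24

Checking against threshold 7:
  After event 1: stock=17 > 7
  After event 2: stock=6 <= 7 -> ALERT
  After event 3: stock=0 <= 7 -> ALERT
  After event 4: stock=0 <= 7 -> ALERT
  After event 5: stock=31 > 7
  After event 6: stock=42 > 7
  After event 7: stock=67 > 7
  After event 8: stock=65 > 7
  After event 9: stock=73 > 7
Alert events: [2, 3, 4]. Count = 3

Answer: 3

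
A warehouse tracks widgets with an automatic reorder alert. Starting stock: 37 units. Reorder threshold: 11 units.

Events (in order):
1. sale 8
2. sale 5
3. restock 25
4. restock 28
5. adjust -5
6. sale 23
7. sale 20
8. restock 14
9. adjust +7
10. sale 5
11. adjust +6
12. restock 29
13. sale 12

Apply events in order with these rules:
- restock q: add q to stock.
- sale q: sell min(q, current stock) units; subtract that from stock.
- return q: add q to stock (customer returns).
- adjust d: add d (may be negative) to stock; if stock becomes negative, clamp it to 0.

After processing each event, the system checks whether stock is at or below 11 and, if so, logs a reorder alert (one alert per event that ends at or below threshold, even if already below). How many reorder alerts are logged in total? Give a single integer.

Answer: 0

Derivation:
Processing events:
Start: stock = 37
  Event 1 (sale 8): sell min(8,37)=8. stock: 37 - 8 = 29. total_sold = 8
  Event 2 (sale 5): sell min(5,29)=5. stock: 29 - 5 = 24. total_sold = 13
  Event 3 (restock 25): 24 + 25 = 49
  Event 4 (restock 28): 49 + 28 = 77
  Event 5 (adjust -5): 77 + -5 = 72
  Event 6 (sale 23): sell min(23,72)=23. stock: 72 - 23 = 49. total_sold = 36
  Event 7 (sale 20): sell min(20,49)=20. stock: 49 - 20 = 29. total_sold = 56
  Event 8 (restock 14): 29 + 14 = 43
  Event 9 (adjust +7): 43 + 7 = 50
  Event 10 (sale 5): sell min(5,50)=5. stock: 50 - 5 = 45. total_sold = 61
  Event 11 (adjust +6): 45 + 6 = 51
  Event 12 (restock 29): 51 + 29 = 80
  Event 13 (sale 12): sell min(12,80)=12. stock: 80 - 12 = 68. total_sold = 73
Final: stock = 68, total_sold = 73

Checking against threshold 11:
  After event 1: stock=29 > 11
  After event 2: stock=24 > 11
  After event 3: stock=49 > 11
  After event 4: stock=77 > 11
  After event 5: stock=72 > 11
  After event 6: stock=49 > 11
  After event 7: stock=29 > 11
  After event 8: stock=43 > 11
  After event 9: stock=50 > 11
  After event 10: stock=45 > 11
  After event 11: stock=51 > 11
  After event 12: stock=80 > 11
  After event 13: stock=68 > 11
Alert events: []. Count = 0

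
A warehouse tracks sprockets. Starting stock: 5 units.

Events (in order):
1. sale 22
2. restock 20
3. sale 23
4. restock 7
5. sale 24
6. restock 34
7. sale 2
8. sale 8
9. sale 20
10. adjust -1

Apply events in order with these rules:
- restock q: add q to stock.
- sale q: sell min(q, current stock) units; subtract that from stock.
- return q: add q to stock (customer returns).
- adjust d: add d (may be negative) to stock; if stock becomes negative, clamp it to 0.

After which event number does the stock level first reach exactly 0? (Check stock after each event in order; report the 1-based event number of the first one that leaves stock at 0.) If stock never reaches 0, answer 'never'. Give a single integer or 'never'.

Answer: 1

Derivation:
Processing events:
Start: stock = 5
  Event 1 (sale 22): sell min(22,5)=5. stock: 5 - 5 = 0. total_sold = 5
  Event 2 (restock 20): 0 + 20 = 20
  Event 3 (sale 23): sell min(23,20)=20. stock: 20 - 20 = 0. total_sold = 25
  Event 4 (restock 7): 0 + 7 = 7
  Event 5 (sale 24): sell min(24,7)=7. stock: 7 - 7 = 0. total_sold = 32
  Event 6 (restock 34): 0 + 34 = 34
  Event 7 (sale 2): sell min(2,34)=2. stock: 34 - 2 = 32. total_sold = 34
  Event 8 (sale 8): sell min(8,32)=8. stock: 32 - 8 = 24. total_sold = 42
  Event 9 (sale 20): sell min(20,24)=20. stock: 24 - 20 = 4. total_sold = 62
  Event 10 (adjust -1): 4 + -1 = 3
Final: stock = 3, total_sold = 62

First zero at event 1.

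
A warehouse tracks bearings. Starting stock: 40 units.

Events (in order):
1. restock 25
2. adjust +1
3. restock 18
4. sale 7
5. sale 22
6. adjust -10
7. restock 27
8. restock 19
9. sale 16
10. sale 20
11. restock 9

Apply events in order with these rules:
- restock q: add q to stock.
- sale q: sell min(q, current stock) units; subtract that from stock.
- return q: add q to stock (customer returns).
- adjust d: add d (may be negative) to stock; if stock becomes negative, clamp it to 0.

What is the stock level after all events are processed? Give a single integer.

Answer: 64

Derivation:
Processing events:
Start: stock = 40
  Event 1 (restock 25): 40 + 25 = 65
  Event 2 (adjust +1): 65 + 1 = 66
  Event 3 (restock 18): 66 + 18 = 84
  Event 4 (sale 7): sell min(7,84)=7. stock: 84 - 7 = 77. total_sold = 7
  Event 5 (sale 22): sell min(22,77)=22. stock: 77 - 22 = 55. total_sold = 29
  Event 6 (adjust -10): 55 + -10 = 45
  Event 7 (restock 27): 45 + 27 = 72
  Event 8 (restock 19): 72 + 19 = 91
  Event 9 (sale 16): sell min(16,91)=16. stock: 91 - 16 = 75. total_sold = 45
  Event 10 (sale 20): sell min(20,75)=20. stock: 75 - 20 = 55. total_sold = 65
  Event 11 (restock 9): 55 + 9 = 64
Final: stock = 64, total_sold = 65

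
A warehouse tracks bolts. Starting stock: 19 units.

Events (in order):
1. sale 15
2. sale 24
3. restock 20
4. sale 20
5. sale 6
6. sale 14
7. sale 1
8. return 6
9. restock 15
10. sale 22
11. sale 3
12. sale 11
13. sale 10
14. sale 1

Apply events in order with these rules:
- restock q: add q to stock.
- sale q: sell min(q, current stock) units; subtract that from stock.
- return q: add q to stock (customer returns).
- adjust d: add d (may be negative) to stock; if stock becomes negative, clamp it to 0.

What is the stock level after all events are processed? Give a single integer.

Answer: 0

Derivation:
Processing events:
Start: stock = 19
  Event 1 (sale 15): sell min(15,19)=15. stock: 19 - 15 = 4. total_sold = 15
  Event 2 (sale 24): sell min(24,4)=4. stock: 4 - 4 = 0. total_sold = 19
  Event 3 (restock 20): 0 + 20 = 20
  Event 4 (sale 20): sell min(20,20)=20. stock: 20 - 20 = 0. total_sold = 39
  Event 5 (sale 6): sell min(6,0)=0. stock: 0 - 0 = 0. total_sold = 39
  Event 6 (sale 14): sell min(14,0)=0. stock: 0 - 0 = 0. total_sold = 39
  Event 7 (sale 1): sell min(1,0)=0. stock: 0 - 0 = 0. total_sold = 39
  Event 8 (return 6): 0 + 6 = 6
  Event 9 (restock 15): 6 + 15 = 21
  Event 10 (sale 22): sell min(22,21)=21. stock: 21 - 21 = 0. total_sold = 60
  Event 11 (sale 3): sell min(3,0)=0. stock: 0 - 0 = 0. total_sold = 60
  Event 12 (sale 11): sell min(11,0)=0. stock: 0 - 0 = 0. total_sold = 60
  Event 13 (sale 10): sell min(10,0)=0. stock: 0 - 0 = 0. total_sold = 60
  Event 14 (sale 1): sell min(1,0)=0. stock: 0 - 0 = 0. total_sold = 60
Final: stock = 0, total_sold = 60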